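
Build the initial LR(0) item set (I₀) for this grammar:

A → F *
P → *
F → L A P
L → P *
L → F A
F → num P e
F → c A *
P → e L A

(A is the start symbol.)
First, augment the grammar with A' → A
I₀ = CLOSURE({ [A' → . A] }):
  [A' → . A] has the dot before A: add [A → . F *]
  [A → . F *] has the dot before F: add [F → . L A P], [F → . num P e], [F → . c A *]
  [F → . L A P] has the dot before L: add [L → . P *], [L → . F A]
  [L → . P *] has the dot before P: add [P → . *], [P → . e L A]
No further items can be added.

I₀ = { [A → . F *], [A' → . A], [F → . L A P], [F → . c A *], [F → . num P e], [L → . F A], [L → . P *], [P → . *], [P → . e L A] }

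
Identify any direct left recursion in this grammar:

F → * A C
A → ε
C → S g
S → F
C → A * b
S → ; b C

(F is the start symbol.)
Direct left recursion occurs when N → N α for some non-terminal N (the right-hand side begins with the left-hand side itself).

F → * A C: starts with '*'
A → ε: starts with ε
C → S g: starts with S
S → F: starts with F
C → A * b: starts with A
S → ; b C: starts with ';'

No direct left recursion found.

Answer: No direct left recursion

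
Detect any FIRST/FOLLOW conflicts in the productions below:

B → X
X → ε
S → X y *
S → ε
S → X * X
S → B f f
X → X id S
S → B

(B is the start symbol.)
Yes. X → X id S with FOLLOW(X) on { 'id' }; S → X y '*' with FOLLOW(S) on { 'id', 'y' }; S → X '*' X with FOLLOW(S) on { '*', 'id' }; S → B f f with FOLLOW(S) on { 'f', 'id' }; S → B with FOLLOW(S) on { 'id' }

A FIRST/FOLLOW conflict occurs when a non-terminal N has a nullable alternative N → β (β ⇒* ε) and another alternative N → α with FIRST(α) ∩ FOLLOW(N) ≠ ∅: on such a lookahead the parser cannot decide between expanding α and letting N vanish via β.

Nullable non-terminals: B, S, X.
FIRST sets used below: FIRST(X) = { 'id', ε }, FIRST(B) = { 'id', ε }
B has a nullable alternative but only one production, so nothing to check.

S: nullable alternative(s) S → ε, S → B; FOLLOW(S) = { $, '*', 'f', 'id', 'y' }
  S → X y *: FIRST \ {ε} = { 'id', 'y' } — overlaps FOLLOW(S) on { 'id', 'y' }: CONFLICT
  S → ε: FIRST \ {ε} = { } — disjoint from FOLLOW(S)
  S → X * X: FIRST \ {ε} = { '*', 'id' } — overlaps FOLLOW(S) on { '*', 'id' }: CONFLICT
  S → B f f: FIRST \ {ε} = { 'f', 'id' } — overlaps FOLLOW(S) on { 'f', 'id' }: CONFLICT
  S → B: FIRST \ {ε} = { 'id' } — overlaps FOLLOW(S) on { 'id' }: CONFLICT

X: nullable alternative(s) X → ε; FOLLOW(X) = { $, '*', 'f', 'id', 'y' }
  X → ε: FIRST \ {ε} = { } — this is the only nullable alternative, skip
  X → X id S: FIRST \ {ε} = { 'id' } — overlaps FOLLOW(X) on { 'id' }: CONFLICT

So the grammar has 5 FIRST/FOLLOW conflicts (marked CONFLICT above).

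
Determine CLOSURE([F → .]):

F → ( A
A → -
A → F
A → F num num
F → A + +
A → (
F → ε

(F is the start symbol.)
{ [F → .] }

To compute CLOSURE, for each item [A → α.Bβ] where B is a non-terminal, add [B → .γ] for all productions B → γ; repeat for the newly added items until nothing changes.

Start with: [F → .]
The dot is at the end, so nothing is added.

CLOSURE = { [F → .] }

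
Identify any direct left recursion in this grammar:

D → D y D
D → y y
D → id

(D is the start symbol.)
Yes, D is left-recursive

Direct left recursion occurs when N → N α for some non-terminal N (the right-hand side begins with the left-hand side itself).

D → D y D: LEFT RECURSIVE (starts with D)
D → y y: starts with y
D → id: starts with id

The grammar has direct left recursion on: D.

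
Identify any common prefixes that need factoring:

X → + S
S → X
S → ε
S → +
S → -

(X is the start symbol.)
Left-factoring is needed when two productions for the same non-terminal
share a common prefix on the right-hand side.

Productions for S:
  S → X
  S → ε
  S → +
  S → -

No common prefixes found.

Answer: No, left-factoring is not needed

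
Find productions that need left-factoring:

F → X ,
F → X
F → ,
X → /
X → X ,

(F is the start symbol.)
Left-factoring is needed when two productions for the same non-terminal
share a common prefix on the right-hand side.

Productions for F:
  F → X ,
  F → X
  F → ,
Productions for X:
  X → /
  X → X ,

Found common prefix 'X' in productions for F

Answer: Yes, F has productions with common prefix 'X'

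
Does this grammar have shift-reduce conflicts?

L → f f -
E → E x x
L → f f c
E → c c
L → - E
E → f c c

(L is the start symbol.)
Augment with L' → L and build the canonical LR(0) collection (I0 = CLOSURE({[L' → . L]}), then GOTO on every symbol after a dot until no new states appear). It has 15 states:
  I0: { [L → . - E], [L → . f f -], [L → . f f c], [L' → . L] }  — shift
  I1: { [E → . E x x], [E → . c c], [E → . f c c], [L → - . E] }  — shift
  I2: { [L' → L .] }  — accept
  I3: { [L → f . f -], [L → f . f c] }  — shift
  I4: { [L → f f . -], [L → f f . c] }  — shift
  I5: { [L → f f - .] }  — reduce
  I6: { [L → f f c .] }  — reduce
  I7: { [E → E . x x], [L → - E .] }  — shift, reduce
  I8: { [E → c . c] }  — shift
  I9: { [E → f . c c] }  — shift
  I10: { [E → f c . c] }  — shift
  I11: { [E → f c c .] }  — reduce
  I12: { [E → c c .] }  — reduce
  I13: { [E → E x . x] }  — shift
  I14: { [E → E x x .] }  — reduce

I7 contains reduce item [L → - E .] and shift item [E → E . x x] — shift-reduce conflict.

Answer: Yes — I7: [L → - E .] vs [E → E . x x]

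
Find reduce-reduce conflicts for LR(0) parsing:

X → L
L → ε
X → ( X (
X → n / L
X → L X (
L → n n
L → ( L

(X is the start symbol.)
Augment with X' → X and build the canonical LR(0) collection (I0 = CLOSURE({[X' → . X]}), then GOTO on every symbol after a dot until no new states appear). It has 16 states:
  I0: { [L → . ( L], [L → . n n], [L → .], [X → . ( X (], [X → . L X (], [X → . L], [X → . n / L], [X' → . X] }  — shift, reduce
  I1: { [L → ( . L], [L → . ( L], [L → . n n], [L → .], [X → ( . X (], [X → . ( X (], [X → . L X (], [X → . L], [X → . n / L] }  — shift, reduce
  I2: { [L → . ( L], [L → . n n], [L → .], [X → . ( X (], [X → . L X (], [X → . L], [X → . n / L], [X → L . X (], [X → L .] }  — shift, 2 reduces
  I3: { [X' → X .] }  — accept
  I4: { [L → n . n], [X → n . / L] }  — shift
  I5: { [L → . ( L], [L → . n n], [L → .], [X → n / . L] }  — shift, reduce
  I6: { [L → n n .] }  — reduce
  I7: { [L → ( . L], [L → . ( L], [L → . n n], [L → .] }  — shift, reduce
  I8: { [X → n / L .] }  — reduce
  I9: { [L → n . n] }  — shift
  I10: { [L → ( L .] }  — reduce
  I11: { [X → L X . (] }  — shift
  I12: { [X → L X ( .] }  — reduce
  I13: { [L → ( L .], [L → . ( L], [L → . n n], [L → .], [X → . ( X (], [X → . L X (], [X → . L], [X → . n / L], [X → L . X (], [X → L .] }  — shift, 3 reduces
  I14: { [X → ( X . (] }  — shift
  I15: { [X → ( X ( .] }  — reduce

I2 contains complete items [L → .], [X → L .] — reduce-reduce conflict.
I13 contains complete items [L → .], [L → ( L .], [X → L .] — reduce-reduce conflict.

Answer: Yes — I2: [L → .] vs [X → L .]; I13: [L → .] vs [L → ( L .]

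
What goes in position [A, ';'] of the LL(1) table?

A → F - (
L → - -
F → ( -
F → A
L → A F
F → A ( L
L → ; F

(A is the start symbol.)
To find M[A, ';'], we find productions for A where ';' is in the predict set (PREDICT(N → α) = (FIRST(α) \ {ε}) ∪ (FOLLOW(N) if α ⇒* ε)).

Relevant sets:
  FIRST(F) = { '(' }

A → F - (: PREDICT = { '(' }

M[A, ';'] is empty (no production applies)

Answer: Empty (error entry)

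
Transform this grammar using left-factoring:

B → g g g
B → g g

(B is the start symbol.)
Left-factoring transforms A → αβ₁ | αβ₂ into A → αA' and A' → β₁ | β₂
(α is the longest common prefix among the alternatives). Repeat until
no nonterminal has two alternatives with a common prefix.

Round 1: B has alternatives sharing prefix 'g g'. Introduce B': B → g g B'
  Add: B' → g
  Add: B' → ε

No remaining common prefixes — done.

Resulting grammar:
B → g g B'
B' → g
B' → ε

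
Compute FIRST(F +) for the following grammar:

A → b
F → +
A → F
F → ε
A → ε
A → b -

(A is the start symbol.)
FIRST sets of the non-terminals involved (from the grammar, by fixed-point iteration):
  FIRST(F) = { '+', ε }

To compute FIRST(F +), process the symbols left to right:
Symbol F is a non-terminal. Add FIRST(F) \ {ε} = { '+' }
F is nullable (ε ∈ FIRST(F)), continue to the next symbol.
Symbol + is a terminal. Add '+' and stop.
FIRST(F +) = { '+' }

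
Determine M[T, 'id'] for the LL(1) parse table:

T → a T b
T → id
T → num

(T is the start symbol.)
T → id

To find M[T, 'id'], we find productions for T where 'id' is in the predict set (PREDICT(N → α) = (FIRST(α) \ {ε}) ∪ (FOLLOW(N) if α ⇒* ε)).

T → a T b: PREDICT = { 'a' }
T → id: PREDICT = { 'id' }
  'id' is in predict set, so this production goes in M[T, 'id']
T → num: PREDICT = { 'num' }

M[T, 'id'] = T → id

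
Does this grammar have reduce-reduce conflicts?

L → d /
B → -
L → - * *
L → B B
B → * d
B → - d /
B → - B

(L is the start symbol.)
No reduce-reduce conflicts

A reduce-reduce conflict occurs when an LR(0) state has two complete items [A → α .] and [B → β .] — both call for a reduction, and with no lookahead the parser cannot choose between them.

Augment with L' → L and build the canonical LR(0) collection (I0 = CLOSURE({[L' → . L]}), then GOTO on every symbol after a dot until no new states appear). It has 15 states:
  I0: { [B → . * d], [B → . - B], [B → . - d /], [B → . -], [L → . - * *], [L → . B B], [L → . d /], [L' → . L] }  — shift
  I1: { [B → * . d] }  — shift
  I2: { [B → - . B], [B → - . d /], [B → - .], [B → . * d], [B → . - B], [B → . - d /], [B → . -], [L → - . * *] }  — shift, reduce
  I3: { [B → . * d], [B → . - B], [B → . - d /], [B → . -], [L → B . B] }  — shift
  I4: { [L' → L .] }  — accept
  I5: { [L → d . /] }  — shift
  I6: { [L → d / .] }  — reduce
  I7: { [B → - . B], [B → - . d /], [B → - .], [B → . * d], [B → . - B], [B → . - d /], [B → . -] }  — shift, reduce
  I8: { [L → B B .] }  — reduce
  I9: { [B → - B .] }  — reduce
  I10: { [B → - d . /] }  — shift
  I11: { [B → - d / .] }  — reduce
  I12: { [B → * . d], [L → - * . *] }  — shift
  I13: { [L → - * * .] }  — reduce
  I14: { [B → * d .] }  — reduce

No state contains more than one complete item.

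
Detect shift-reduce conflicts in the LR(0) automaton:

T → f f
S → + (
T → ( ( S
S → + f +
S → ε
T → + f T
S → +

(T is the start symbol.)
Augment with T' → T and build the canonical LR(0) collection (I0 = CLOSURE({[T' → . T]}), then GOTO on every symbol after a dot until no new states appear). It has 14 states:
  I0: { [T → . ( ( S], [T → . + f T], [T → . f f], [T' → . T] }  — shift
  I1: { [T → ( . ( S] }  — shift
  I2: { [T → + . f T] }  — shift
  I3: { [T' → T .] }  — accept
  I4: { [T → f . f] }  — shift
  I5: { [T → f f .] }  — reduce
  I6: { [T → + f . T], [T → . ( ( S], [T → . + f T], [T → . f f] }  — shift
  I7: { [T → + f T .] }  — reduce
  I8: { [S → . + (], [S → . + f +], [S → . +], [S → .], [T → ( ( . S] }  — shift, reduce
  I9: { [S → + . (], [S → + . f +], [S → + .] }  — shift, reduce
  I10: { [T → ( ( S .] }  — reduce
  I11: { [S → + ( .] }  — reduce
  I12: { [S → + f . +] }  — shift
  I13: { [S → + f + .] }  — reduce

I8 contains reduce item [S → .] and shift items [S → . +], [S → . + (], [S → . + f +] — shift-reduce conflict.
I9 contains reduce item [S → + .] and shift items [S → + . (], [S → + . f +] — shift-reduce conflict.

Answer: Yes — I8: [S → .] vs [S → . +]; I9: [S → + .] vs [S → + . (]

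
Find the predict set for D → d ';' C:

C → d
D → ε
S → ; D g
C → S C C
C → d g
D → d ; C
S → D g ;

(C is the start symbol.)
{ 'd' }

PREDICT(D → d ';' C) = (FIRST(RHS) \ {ε}) ∪ (FOLLOW(D) if ε ∈ FIRST(RHS), i.e. RHS ⇒* ε)
FIRST(d ';' C) = { 'd' }
ε ∉ FIRST(d ';' C), so FOLLOW(D) is not added.
PREDICT(D → d ';' C) = { 'd' }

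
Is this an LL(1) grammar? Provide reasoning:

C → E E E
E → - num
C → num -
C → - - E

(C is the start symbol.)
A grammar is LL(1) if for each non-terminal N with multiple productions, the predict sets of those productions are pairwise disjoint, where PREDICT(N → α) = (FIRST(α) \ {ε}) ∪ (FOLLOW(N) if α ⇒* ε).

Relevant sets:
  FIRST(E) = { '-' }

For C:
  PREDICT(C → E E E) = { '-' }
  PREDICT(C → num '-') = { 'num' }
  PREDICT(C → '-' '-' E) = { '-' }
E has a single production, so nothing to check there.

Conflict found: Predict set conflict for C: { '-' }
The grammar is NOT LL(1).

Answer: No. Predict set conflict for C: { '-' }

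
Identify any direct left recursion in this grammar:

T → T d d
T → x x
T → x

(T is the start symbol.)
Direct left recursion occurs when N → N α for some non-terminal N (the right-hand side begins with the left-hand side itself).

T → T d d: LEFT RECURSIVE (starts with T)
T → x x: starts with x
T → x: starts with x

The grammar has direct left recursion on: T.

Answer: Yes, T is left-recursive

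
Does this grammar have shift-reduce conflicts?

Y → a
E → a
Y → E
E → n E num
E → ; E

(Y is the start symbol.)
No shift-reduce conflicts

Augment with Y' → Y and build the canonical LR(0) collection (I0 = CLOSURE({[Y' → . Y]}), then GOTO on every symbol after a dot until no new states appear). It has 10 states:
  I0: { [E → . ; E], [E → . a], [E → . n E num], [Y → . E], [Y → . a], [Y' → . Y] }  — shift
  I1: { [E → . ; E], [E → . a], [E → . n E num], [E → ; . E] }  — shift
  I2: { [Y → E .] }  — reduce
  I3: { [Y' → Y .] }  — accept
  I4: { [E → a .], [Y → a .] }  — 2 reduces
  I5: { [E → . ; E], [E → . a], [E → . n E num], [E → n . E num] }  — shift
  I6: { [E → n E . num] }  — shift
  I7: { [E → a .] }  — reduce
  I8: { [E → n E num .] }  — reduce
  I9: { [E → ; E .] }  — reduce

No state contains both a complete item and a shift item.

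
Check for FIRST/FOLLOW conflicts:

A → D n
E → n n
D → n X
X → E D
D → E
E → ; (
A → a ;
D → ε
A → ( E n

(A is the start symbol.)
Yes. D → n X with FOLLOW(D) on { 'n' }; D → E with FOLLOW(D) on { 'n' }

A FIRST/FOLLOW conflict occurs when a non-terminal N has a nullable alternative N → β (β ⇒* ε) and another alternative N → α with FIRST(α) ∩ FOLLOW(N) ≠ ∅: on such a lookahead the parser cannot decide between expanding α and letting N vanish via β.

Nullable non-terminals: D.
FIRST sets used below: FIRST(E) = { ';', 'n' }

D: nullable alternative(s) D → ε; FOLLOW(D) = { 'n' }
  D → n X: FIRST \ {ε} = { 'n' } — overlaps FOLLOW(D) on { 'n' }: CONFLICT
  D → E: FIRST \ {ε} = { ';', 'n' } — overlaps FOLLOW(D) on { 'n' }: CONFLICT
  D → ε: FIRST \ {ε} = { } — this is the only nullable alternative, skip

A, E, X have no nullable alternative, so no FIRST/FOLLOW check is needed there.

So the grammar has 2 FIRST/FOLLOW conflicts (marked CONFLICT above).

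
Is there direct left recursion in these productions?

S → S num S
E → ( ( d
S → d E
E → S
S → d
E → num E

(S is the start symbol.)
Yes, S is left-recursive

S → S num S: LEFT RECURSIVE (starts with S)
E → ( ( d: starts with '('
S → d E: starts with d
E → S: starts with S
S → d: starts with d
E → num E: starts with num

The grammar has direct left recursion on: S.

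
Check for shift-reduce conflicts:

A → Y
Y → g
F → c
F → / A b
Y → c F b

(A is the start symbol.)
No shift-reduce conflicts

A shift-reduce conflict occurs when an LR(0) state has both:
  - a complete (reduce) item [A → α .] (dot at the end), and
  - a shift item [B → β . c γ] (dot before a terminal).

Augment with A' → A and build the canonical LR(0) collection (I0 = CLOSURE({[A' → . A]}), then GOTO on every symbol after a dot until no new states appear). It has 11 states:
  I0: { [A → . Y], [A' → . A], [Y → . c F b], [Y → . g] }  — shift
  I1: { [A' → A .] }  — accept
  I2: { [A → Y .] }  — reduce
  I3: { [F → . / A b], [F → . c], [Y → c . F b] }  — shift
  I4: { [Y → g .] }  — reduce
  I5: { [A → . Y], [F → / . A b], [Y → . c F b], [Y → . g] }  — shift
  I6: { [Y → c F . b] }  — shift
  I7: { [F → c .] }  — reduce
  I8: { [Y → c F b .] }  — reduce
  I9: { [F → / A . b] }  — shift
  I10: { [F → / A b .] }  — reduce

No state contains both a complete item and a shift item.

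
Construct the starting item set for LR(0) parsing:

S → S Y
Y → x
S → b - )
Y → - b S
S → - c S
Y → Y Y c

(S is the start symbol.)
{ [S → . - c S], [S → . S Y], [S → . b - )], [S' → . S] }

First, augment the grammar with S' → S
I₀ = CLOSURE({ [S' → . S] }):
  [S' → . S] has the dot before S: add [S → . S Y], [S → . b - )], [S → . - c S]
No further items can be added.

I₀ = { [S → . - c S], [S → . S Y], [S → . b - )], [S' → . S] }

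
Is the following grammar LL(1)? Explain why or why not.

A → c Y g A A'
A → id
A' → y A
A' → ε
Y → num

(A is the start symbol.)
Relevant sets:
  FOLLOW(A') = { $, 'y' }

For A:
  PREDICT(A → c Y g A A') = { 'c' }
  PREDICT(A → id) = { 'id' }
For A':
  PREDICT(A' → y A) = { 'y' }
  PREDICT(A' → ε) = { $, 'y' }
Y has a single production, so nothing to check there.

Conflict found: Predict set conflict for A': { 'y' }
The grammar is NOT LL(1).

Answer: No. Predict set conflict for A': { 'y' }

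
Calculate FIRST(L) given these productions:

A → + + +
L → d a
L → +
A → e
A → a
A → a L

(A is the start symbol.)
From L → d a:
  - d is a terminal: add 'd' and stop
From L → +:
  - '+' is a terminal: add '+' and stop

Collecting: FIRST(L) = { '+', 'd' }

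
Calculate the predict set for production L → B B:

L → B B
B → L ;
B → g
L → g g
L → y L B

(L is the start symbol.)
{ 'g', 'y' }

PREDICT(L → B B) = (FIRST(RHS) \ {ε}) ∪ (FOLLOW(L) if ε ∈ FIRST(RHS), i.e. RHS ⇒* ε)
FIRST(B) = { 'g', 'y' }
FIRST(B B) = { 'g', 'y' }
ε ∉ FIRST(B B), so FOLLOW(L) is not added.
PREDICT(L → B B) = { 'g', 'y' }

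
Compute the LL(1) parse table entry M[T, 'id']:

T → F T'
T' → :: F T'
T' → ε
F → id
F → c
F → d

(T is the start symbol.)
T → F T'

To find M[T, 'id'], we find productions for T where 'id' is in the predict set (PREDICT(N → α) = (FIRST(α) \ {ε}) ∪ (FOLLOW(N) if α ⇒* ε)).

Relevant sets:
  FIRST(F) = { 'c', 'd', 'id' }

T → F T': PREDICT = { 'c', 'd', 'id' }
  'id' is in predict set, so this production goes in M[T, 'id']

M[T, 'id'] = T → F T'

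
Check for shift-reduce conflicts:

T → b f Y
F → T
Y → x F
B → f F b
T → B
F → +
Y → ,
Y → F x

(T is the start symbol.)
A shift-reduce conflict occurs when an LR(0) state has both:
  - a complete (reduce) item [A → α .] (dot at the end), and
  - a shift item [B → β . c γ] (dot before a terminal).

Augment with T' → T and build the canonical LR(0) collection (I0 = CLOSURE({[T' → . T]}), then GOTO on every symbol after a dot until no new states appear). It has 16 states:
  I0: { [B → . f F b], [T → . B], [T → . b f Y], [T' → . T] }  — shift
  I1: { [T → B .] }  — reduce
  I2: { [T' → T .] }  — accept
  I3: { [T → b . f Y] }  — shift
  I4: { [B → . f F b], [B → f . F b], [F → . +], [F → . T], [T → . B], [T → . b f Y] }  — shift
  I5: { [F → + .] }  — reduce
  I6: { [B → f F . b] }  — shift
  I7: { [F → T .] }  — reduce
  I8: { [B → f F b .] }  — reduce
  I9: { [B → . f F b], [F → . +], [F → . T], [T → . B], [T → . b f Y], [T → b f . Y], [Y → . ,], [Y → . F x], [Y → . x F] }  — shift
  I10: { [Y → , .] }  — reduce
  I11: { [Y → F . x] }  — shift
  I12: { [T → b f Y .] }  — reduce
  I13: { [B → . f F b], [F → . +], [F → . T], [T → . B], [T → . b f Y], [Y → x . F] }  — shift
  I14: { [Y → x F .] }  — reduce
  I15: { [Y → F x .] }  — reduce

No state contains both a complete item and a shift item.

Answer: No shift-reduce conflicts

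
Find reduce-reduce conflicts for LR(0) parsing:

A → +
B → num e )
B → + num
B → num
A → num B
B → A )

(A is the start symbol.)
A reduce-reduce conflict occurs when an LR(0) state has two complete items [A → α .] and [B → β .] — both call for a reduction, and with no lookahead the parser cannot choose between them.

Augment with A' → A and build the canonical LR(0) collection (I0 = CLOSURE({[A' → . A]}), then GOTO on every symbol after a dot until no new states appear). It has 12 states:
  I0: { [A → . +], [A → . num B], [A' → . A] }  — shift
  I1: { [A → + .] }  — reduce
  I2: { [A' → A .] }  — accept
  I3: { [A → . +], [A → . num B], [A → num . B], [B → . + num], [B → . A )], [B → . num e )], [B → . num] }  — shift
  I4: { [A → + .], [B → + . num] }  — shift, reduce
  I5: { [B → A . )] }  — shift
  I6: { [A → num B .] }  — reduce
  I7: { [A → . +], [A → . num B], [A → num . B], [B → . + num], [B → . A )], [B → . num e )], [B → . num], [B → num . e )], [B → num .] }  — shift, reduce
  I8: { [B → num e . )] }  — shift
  I9: { [B → num e ) .] }  — reduce
  I10: { [B → A ) .] }  — reduce
  I11: { [B → + num .] }  — reduce

No state contains more than one complete item.

Answer: No reduce-reduce conflicts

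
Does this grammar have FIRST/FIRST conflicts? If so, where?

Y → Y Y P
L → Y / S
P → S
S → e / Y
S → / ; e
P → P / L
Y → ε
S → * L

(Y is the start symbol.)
Yes. P → S / P → P '/' L on { '*', '/', 'e' }

A FIRST/FIRST conflict occurs when two productions N → α and N → β for the same non-terminal have FIRST(α) ∩ FIRST(β) ≠ ∅ (with ε ∈ FIRST of a nullable right-hand side, so two nullable alternatives also conflict).

FIRST sets of the non-terminals at (or reachable through a nullable prefix from) the front of some alternative:
  FIRST(Y) = { '*', '/', 'e', ε }
  FIRST(P) = { '*', '/', 'e' }
  FIRST(S) = { '*', '/', 'e' }

Productions for Y:
  Y → Y Y P: FIRST = { '*', '/', 'e' }
  Y → ε: FIRST = { ε }
Productions for P:
  P → S: FIRST = { '*', '/', 'e' }
  P → P / L: FIRST = { '*', '/', 'e' }
Productions for S:
  S → e / Y: FIRST = { 'e' }
  S → / ; e: FIRST = { '/' }
  S → * L: FIRST = { '*' }
L has only one production, so no FIRST/FIRST conflict is possible there.

Conflict for P: P → S and P → P / L
  Overlap: { '*', '/', 'e' }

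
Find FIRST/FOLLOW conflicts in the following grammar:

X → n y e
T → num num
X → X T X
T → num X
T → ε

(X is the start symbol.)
No FIRST/FOLLOW conflicts.

Nullable non-terminals: T.

T: nullable alternative(s) T → ε; FOLLOW(T) = { 'n' }
  T → num num: FIRST \ {ε} = { 'num' } — disjoint from FOLLOW(T)
  T → num X: FIRST \ {ε} = { 'num' } — disjoint from FOLLOW(T)
  T → ε: FIRST \ {ε} = { } — this is the only nullable alternative, skip

X has no nullable alternative, so no FIRST/FOLLOW check is needed there.

No FIRST/FOLLOW conflicts found.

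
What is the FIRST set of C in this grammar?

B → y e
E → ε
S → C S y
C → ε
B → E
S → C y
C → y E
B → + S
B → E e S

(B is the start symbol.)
To compute FIRST(C), examine every production with C on the left-hand side, reading each right-hand side left to right until a non-nullable symbol is reached.

From C → ε:
  - ε-production, so ε ∈ FIRST(C)
From C → y E:
  - y is a terminal: add 'y' and stop

Collecting: FIRST(C) = { 'y', ε }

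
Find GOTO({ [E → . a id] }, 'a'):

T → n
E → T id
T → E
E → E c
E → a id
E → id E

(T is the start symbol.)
{ [E → a . id] }

GOTO(I, 'a') = CLOSURE({ [A → αX.β] : [A → α.Xβ] ∈ I, X = 'a' })

Items with dot before 'a', with the dot advanced:
  [E → . a id] → [E → a . id]
Closure adds nothing (no advanced item has the dot before a non-terminal).

GOTO = { [E → a . id] }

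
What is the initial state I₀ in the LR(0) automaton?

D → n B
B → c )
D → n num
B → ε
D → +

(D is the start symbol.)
{ [D → . +], [D → . n B], [D → . n num], [D' → . D] }

First, augment the grammar with D' → D
I₀ = CLOSURE({ [D' → . D] }):
  [D' → . D] has the dot before D: add [D → . n B], [D → . n num], [D → . +]
No further items can be added.

I₀ = { [D → . +], [D → . n B], [D → . n num], [D' → . D] }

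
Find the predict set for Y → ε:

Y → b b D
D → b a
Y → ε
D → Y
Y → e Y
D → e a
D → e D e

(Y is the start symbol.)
{ $, 'e' }

PREDICT(Y → ε) = (FIRST(RHS) \ {ε}) ∪ (FOLLOW(Y) if ε ∈ FIRST(RHS), i.e. RHS ⇒* ε)
The right-hand side is ε (FIRST(ε) = { ε }), so the predict set is FOLLOW(Y) = { $, 'e' }
PREDICT(Y → ε) = { $, 'e' }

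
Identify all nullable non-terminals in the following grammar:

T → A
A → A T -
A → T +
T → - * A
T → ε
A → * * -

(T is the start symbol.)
ε-productions: T → ε
So T is immediately nullable.
No further non-terminal can be added: every production for the remaining non-terminals contains a terminal or a non-nullable non-terminal.
Nullable = { 'T' }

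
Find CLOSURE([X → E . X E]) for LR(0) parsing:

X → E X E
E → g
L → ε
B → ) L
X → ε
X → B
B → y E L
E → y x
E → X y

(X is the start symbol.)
{ [B → . ) L], [B → . y E L], [E → . X y], [E → . g], [E → . y x], [X → . B], [X → . E X E], [X → .], [X → E . X E] }

To compute CLOSURE, for each item [A → α.Bβ] where B is a non-terminal, add [B → .γ] for all productions B → γ; repeat for the newly added items until nothing changes.

Start with: [X → E . X E]
  [X → E . X E] has the dot before X: add [X → . E X E], [X → .], [X → . B]
  [X → . E X E] has the dot before E: add [E → . g], [E → . y x], [E → . X y]
  [X → . B] has the dot before B: add [B → . ) L], [B → . y E L]
No further items can be added.

CLOSURE = { [B → . ) L], [B → . y E L], [E → . X y], [E → . g], [E → . y x], [X → . B], [X → . E X E], [X → .], [X → E . X E] }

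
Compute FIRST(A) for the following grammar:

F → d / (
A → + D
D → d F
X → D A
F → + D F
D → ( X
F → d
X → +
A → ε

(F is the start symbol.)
To compute FIRST(A), examine every production with A on the left-hand side, reading each right-hand side left to right until a non-nullable symbol is reached.

From A → + D:
  - '+' is a terminal: add '+' and stop
From A → ε:
  - ε-production, so ε ∈ FIRST(A)

Collecting: FIRST(A) = { '+', ε }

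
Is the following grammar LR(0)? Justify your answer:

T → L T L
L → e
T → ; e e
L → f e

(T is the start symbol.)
Yes, the grammar is LR(0)

Augment with T' → T and build the canonical LR(0) collection (I0 = CLOSURE({[T' → . T]}), then GOTO on every symbol after a dot until no new states appear). It has 11 states:
  I0: { [L → . e], [L → . f e], [T → . ; e e], [T → . L T L], [T' → . T] }  — shift
  I1: { [T → ; . e e] }  — shift
  I2: { [L → . e], [L → . f e], [T → . ; e e], [T → . L T L], [T → L . T L] }  — shift
  I3: { [T' → T .] }  — accept
  I4: { [L → e .] }  — reduce
  I5: { [L → f . e] }  — shift
  I6: { [L → f e .] }  — reduce
  I7: { [L → . e], [L → . f e], [T → L T . L] }  — shift
  I8: { [T → L T L .] }  — reduce
  I9: { [T → ; e . e] }  — shift
  I10: { [T → ; e e .] }  — reduce

Every state is either a pure shift/goto state or contains exactly one complete item and nothing to shift — no conflicts. The grammar is LR(0).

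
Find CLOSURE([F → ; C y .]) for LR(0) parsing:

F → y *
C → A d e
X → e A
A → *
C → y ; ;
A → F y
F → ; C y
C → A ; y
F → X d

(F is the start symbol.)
To compute CLOSURE, for each item [A → α.Bβ] where B is a non-terminal, add [B → .γ] for all productions B → γ; repeat for the newly added items until nothing changes.

Start with: [F → ; C y .]
The dot is at the end, so nothing is added.

CLOSURE = { [F → ; C y .] }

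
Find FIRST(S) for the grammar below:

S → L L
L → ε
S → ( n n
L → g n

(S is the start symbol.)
FIRST sets of the other non-terminals involved (by the same procedure, iterated to a fixed point):
  FIRST(L) = { 'g', ε }

From S → L L:
  - L is a non-terminal: add FIRST(L) \ {ε} = { 'g' }
    L is nullable, so continue to the next symbol
  - L is a non-terminal: add FIRST(L) \ {ε} = { 'g' }
    L is nullable and nothing follows, so the whole right-hand side can vanish: ε ∈ FIRST(S)
From S → ( n n:
  - '(' is a terminal: add '(' and stop

Collecting: FIRST(S) = { '(', 'g', ε }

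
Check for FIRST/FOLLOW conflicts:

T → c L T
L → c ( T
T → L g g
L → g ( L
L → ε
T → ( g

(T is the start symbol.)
Yes. L → c '(' T with FOLLOW(L) on { 'c' }; L → g '(' L with FOLLOW(L) on { 'g' }

Nullable non-terminals: L.

L: nullable alternative(s) L → ε; FOLLOW(L) = { '(', 'c', 'g' }
  L → c ( T: FIRST \ {ε} = { 'c' } — overlaps FOLLOW(L) on { 'c' }: CONFLICT
  L → g ( L: FIRST \ {ε} = { 'g' } — overlaps FOLLOW(L) on { 'g' }: CONFLICT
  L → ε: FIRST \ {ε} = { } — this is the only nullable alternative, skip

T has no nullable alternative, so no FIRST/FOLLOW check is needed there.

So the grammar has 2 FIRST/FOLLOW conflicts (marked CONFLICT above).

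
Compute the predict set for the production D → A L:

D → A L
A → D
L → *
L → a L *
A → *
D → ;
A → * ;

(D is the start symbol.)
PREDICT(D → A L) = (FIRST(RHS) \ {ε}) ∪ (FOLLOW(D) if ε ∈ FIRST(RHS), i.e. RHS ⇒* ε)
FIRST(A) = { '*', ';' }
FIRST(A L) = { '*', ';' }
ε ∉ FIRST(A L), so FOLLOW(D) is not added.
PREDICT(D → A L) = { '*', ';' }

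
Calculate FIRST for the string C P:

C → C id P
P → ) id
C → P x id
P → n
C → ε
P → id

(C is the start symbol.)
FIRST sets of the non-terminals involved (from the grammar, by fixed-point iteration):
  FIRST(C) = { ')', 'id', 'n', ε }
  FIRST(P) = { ')', 'id', 'n' }

To compute FIRST(C P), process the symbols left to right:
Symbol C is a non-terminal. Add FIRST(C) \ {ε} = { ')', 'id', 'n' }
C is nullable (ε ∈ FIRST(C)), continue to the next symbol.
Symbol P is a non-terminal. Add FIRST(P) \ {ε} = { ')', 'id', 'n' }
P is not nullable (ε ∉ FIRST(P)), so stop here.
FIRST(C P) = { ')', 'id', 'n' }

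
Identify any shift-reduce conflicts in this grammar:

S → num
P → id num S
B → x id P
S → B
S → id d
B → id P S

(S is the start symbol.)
No shift-reduce conflicts

Augment with S' → S and build the canonical LR(0) collection (I0 = CLOSURE({[S' → . S]}), then GOTO on every symbol after a dot until no new states appear). It has 14 states:
  I0: { [B → . id P S], [B → . x id P], [S → . B], [S → . id d], [S → . num], [S' → . S] }  — shift
  I1: { [S → B .] }  — reduce
  I2: { [S' → S .] }  — accept
  I3: { [B → id . P S], [P → . id num S], [S → id . d] }  — shift
  I4: { [S → num .] }  — reduce
  I5: { [B → x . id P] }  — shift
  I6: { [B → x id . P], [P → . id num S] }  — shift
  I7: { [B → x id P .] }  — reduce
  I8: { [P → id . num S] }  — shift
  I9: { [B → . id P S], [B → . x id P], [P → id num . S], [S → . B], [S → . id d], [S → . num] }  — shift
  I10: { [P → id num S .] }  — reduce
  I11: { [B → . id P S], [B → . x id P], [B → id P . S], [S → . B], [S → . id d], [S → . num] }  — shift
  I12: { [S → id d .] }  — reduce
  I13: { [B → id P S .] }  — reduce

No state contains both a complete item and a shift item.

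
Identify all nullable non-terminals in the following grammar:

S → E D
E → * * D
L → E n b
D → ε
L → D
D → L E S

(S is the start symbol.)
{ 'D', 'L' }

A non-terminal is nullable if it can derive ε (the empty string): either it has an ε-production, or it has a production whose right-hand side consists entirely of nullable non-terminals.

ε-productions: D → ε
So D is immediately nullable.
L → D: every symbol on the right is nullable, so L is nullable too.
No further non-terminal can be added: every production for the remaining non-terminals contains a terminal or a non-nullable non-terminal.
Nullable = { 'D', 'L' }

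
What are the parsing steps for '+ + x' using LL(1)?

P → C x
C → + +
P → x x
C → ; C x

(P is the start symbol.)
LL(1) parsing maintains a stack (initially the start symbol over $) and the input. At each step: if the stack top is a terminal, match it against the current input token; if it is a non-terminal N, replace it with the RHS of M[N, lookahead] (the unique production whose predict set contains the lookahead).

Stack is shown with the top on the left.

Stack    Input    Action
------------------------
P $      + + x $  output P → C x
C x $    + + x $  output C → + +
+ + x $  + + x $  match '+'
+ x $    + x $    match '+'
x $      x $      match 'x'
$        $        accept

The string is accepted.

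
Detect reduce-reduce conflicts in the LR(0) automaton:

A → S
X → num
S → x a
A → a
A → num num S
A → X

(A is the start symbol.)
No reduce-reduce conflicts

Augment with A' → A and build the canonical LR(0) collection (I0 = CLOSURE({[A' → . A]}), then GOTO on every symbol after a dot until no new states appear). It has 10 states:
  I0: { [A → . S], [A → . X], [A → . a], [A → . num num S], [A' → . A], [S → . x a], [X → . num] }  — shift
  I1: { [A' → A .] }  — accept
  I2: { [A → S .] }  — reduce
  I3: { [A → X .] }  — reduce
  I4: { [A → a .] }  — reduce
  I5: { [A → num . num S], [X → num .] }  — shift, reduce
  I6: { [S → x . a] }  — shift
  I7: { [S → x a .] }  — reduce
  I8: { [A → num num . S], [S → . x a] }  — shift
  I9: { [A → num num S .] }  — reduce

No state contains more than one complete item.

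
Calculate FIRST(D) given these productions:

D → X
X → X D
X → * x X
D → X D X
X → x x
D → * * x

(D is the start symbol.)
{ '*', 'x' }

FIRST sets of the other non-terminals involved (by the same procedure, iterated to a fixed point):
  FIRST(X) = { '*', 'x' }

From D → X:
  - X is a non-terminal: add FIRST(X) \ {ε} = { '*', 'x' }
    X is not nullable, so stop
From D → X D X:
  - X is a non-terminal: add FIRST(X) \ {ε} = { '*', 'x' }
    X is not nullable, so stop
From D → * * x:
  - '*' is a terminal: add '*' and stop

Collecting: FIRST(D) = { '*', 'x' }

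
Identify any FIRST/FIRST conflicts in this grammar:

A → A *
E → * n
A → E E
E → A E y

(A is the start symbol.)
Yes. A → A '*' / A → E E on { '*' }; E → '*' n / E → A E y on { '*' }

FIRST sets of the non-terminals at (or reachable through a nullable prefix from) the front of some alternative:
  FIRST(A) = { '*' }
  FIRST(E) = { '*' }

Productions for A:
  A → A *: FIRST = { '*' }
  A → E E: FIRST = { '*' }
Productions for E:
  E → * n: FIRST = { '*' }
  E → A E y: FIRST = { '*' }

Conflict for A: A → A * and A → E E
  Overlap: { '*' }
Conflict for E: E → * n and E → A E y
  Overlap: { '*' }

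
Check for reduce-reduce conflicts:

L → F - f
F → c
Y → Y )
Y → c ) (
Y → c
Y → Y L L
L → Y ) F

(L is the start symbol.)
A reduce-reduce conflict occurs when an LR(0) state has two complete items [A → α .] and [B → β .] — both call for a reduction, and with no lookahead the parser cannot choose between them.

Augment with L' → L and build the canonical LR(0) collection (I0 = CLOSURE({[L' → . L]}), then GOTO on every symbol after a dot until no new states appear). It has 14 states:
  I0: { [F → . c], [L → . F - f], [L → . Y ) F], [L' → . L], [Y → . Y )], [Y → . Y L L], [Y → . c ) (], [Y → . c] }  — shift
  I1: { [L → F . - f] }  — shift
  I2: { [L' → L .] }  — accept
  I3: { [F → . c], [L → . F - f], [L → . Y ) F], [L → Y . ) F], [Y → . Y )], [Y → . Y L L], [Y → . c ) (], [Y → . c], [Y → Y . )], [Y → Y . L L] }  — shift
  I4: { [F → c .], [Y → c . ) (], [Y → c .] }  — shift, 2 reduces
  I5: { [Y → c ) . (] }  — shift
  I6: { [Y → c ) ( .] }  — reduce
  I7: { [F → . c], [L → Y ) . F], [Y → Y ) .] }  — shift, reduce
  I8: { [F → . c], [L → . F - f], [L → . Y ) F], [Y → . Y )], [Y → . Y L L], [Y → . c ) (], [Y → . c], [Y → Y L . L] }  — shift
  I9: { [Y → Y L L .] }  — reduce
  I10: { [L → Y ) F .] }  — reduce
  I11: { [F → c .] }  — reduce
  I12: { [L → F - . f] }  — shift
  I13: { [L → F - f .] }  — reduce

I4 contains complete items [F → c .], [Y → c .] — reduce-reduce conflict.

Answer: Yes — I4: [F → c .] vs [Y → c .]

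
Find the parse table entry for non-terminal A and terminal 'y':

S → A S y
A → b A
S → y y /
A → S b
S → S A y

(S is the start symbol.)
To find M[A, 'y'], we find productions for A where 'y' is in the predict set (PREDICT(N → α) = (FIRST(α) \ {ε}) ∪ (FOLLOW(N) if α ⇒* ε)).

Relevant sets:
  FIRST(S) = { 'b', 'y' }

A → b A: PREDICT = { 'b' }
A → S b: PREDICT = { 'b', 'y' }
  'y' is in predict set, so this production goes in M[A, 'y']

M[A, 'y'] = A → S b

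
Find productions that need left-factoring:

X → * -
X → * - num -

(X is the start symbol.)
Left-factoring is needed when two productions for the same non-terminal
share a common prefix on the right-hand side.

Productions for X:
  X → * -
  X → * - num -

Found common prefix '* -' in productions for X

Answer: Yes, X has productions with common prefix '* -'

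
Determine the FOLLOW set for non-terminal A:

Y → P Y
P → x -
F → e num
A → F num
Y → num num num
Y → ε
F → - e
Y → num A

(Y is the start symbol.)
To compute FOLLOW(A), find every occurrence of A on a right-hand side N → α A β: add FIRST(β) \ {ε}, and if β is empty or nullable also add FOLLOW(N). Iterate to a fixed point.

In Y → num A: A is at the end, add FOLLOW(Y)

The FOLLOW sets referred to above (computed the same way, to a fixed point):
  FOLLOW(Y) = { $ }

Taking the union: FOLLOW(A) = { $ }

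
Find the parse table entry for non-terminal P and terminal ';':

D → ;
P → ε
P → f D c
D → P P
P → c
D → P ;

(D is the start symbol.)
P → ε

To find M[P, ';'], we find productions for P where ';' is in the predict set (PREDICT(N → α) = (FIRST(α) \ {ε}) ∪ (FOLLOW(N) if α ⇒* ε)).

Relevant sets:
  FOLLOW(P) = { $, ';', 'c', 'f' }

P → ε: PREDICT = { $, ';', 'c', 'f' }
  ';' is in predict set, so this production goes in M[P, ';']
P → f D c: PREDICT = { 'f' }
P → c: PREDICT = { 'c' }

M[P, ';'] = P → ε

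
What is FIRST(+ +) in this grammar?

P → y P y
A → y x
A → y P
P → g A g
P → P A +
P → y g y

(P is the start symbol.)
{ '+' }

To compute FIRST(+ +), process the symbols left to right:
Symbol + is a terminal. Add '+' and stop.
FIRST(+ +) = { '+' }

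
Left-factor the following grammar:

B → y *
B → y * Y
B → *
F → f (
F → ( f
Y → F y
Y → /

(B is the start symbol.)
Left-factoring transforms A → αβ₁ | αβ₂ into A → αA' and A' → β₁ | β₂
(α is the longest common prefix among the alternatives). Repeat until
no nonterminal has two alternatives with a common prefix.

Round 1: B has alternatives sharing prefix 'y *'. Introduce B': B → y * B'
  Add: B' → ε
  Add: B' → Y

No remaining common prefixes — done.

Resulting grammar:
B → y * B'
B' → ε
B' → Y
B → *
F → f (
F → ( f
Y → F y
Y → /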